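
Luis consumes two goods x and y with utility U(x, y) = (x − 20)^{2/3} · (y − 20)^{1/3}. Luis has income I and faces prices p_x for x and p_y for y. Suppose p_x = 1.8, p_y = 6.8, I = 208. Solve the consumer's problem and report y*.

Let x' = x−20, y' = y−20. MRS = 2·y'/x' = p_x/p_y.
After buying the subsistence bundle (20, 20), a share 2/3 of the remaining income goes to x: x* = 20 + 2/3·(I − 20p_x − 20p_y)/p_x.
Discretionary income = 208 − 20·1.8 − 20·6.8 = 36; y* = 20 + 1/3·36/6.8 = 21.7647.

y* = 21.7647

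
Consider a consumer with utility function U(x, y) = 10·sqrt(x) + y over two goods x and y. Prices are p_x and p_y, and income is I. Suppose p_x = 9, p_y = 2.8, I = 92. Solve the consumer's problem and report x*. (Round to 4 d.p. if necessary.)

MU_x = 5/√x, MU_y = 1. Tangency: 5/√x = p_x/p_y.
Solve: √x = 5·p_y/p_x, so x*(p_x,p_y) = (5·p_y/p_x)², and y* = (I − p_x·x*)/p_y.
Plugging in: x* = (5·2.8/9)² = 2.4198.

x* = 2.4198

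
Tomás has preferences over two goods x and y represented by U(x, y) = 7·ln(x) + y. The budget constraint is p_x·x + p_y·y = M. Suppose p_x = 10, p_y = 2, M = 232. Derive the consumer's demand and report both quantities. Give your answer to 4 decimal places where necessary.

x* = 1.4, y* = 109

MU_x = 7/x, MU_y = 1. Tangency: 7/x = p_x/p_y.
So x*(p_x,p_y) = 7·p_y/p_x, independent of income; and y* = (M − 7·p_y)/p_y.
At the given prices: x* = 7·2/10 = 1.4, and y* = 109.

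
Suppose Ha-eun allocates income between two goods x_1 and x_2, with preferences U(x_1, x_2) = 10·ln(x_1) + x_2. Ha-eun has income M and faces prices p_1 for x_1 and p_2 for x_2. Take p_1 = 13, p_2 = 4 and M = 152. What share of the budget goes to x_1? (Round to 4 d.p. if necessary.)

MU_x_1 = 10/x_1, MU_x_2 = 1. Tangency: 10/x_1 = p_1/p_2.
So x_1*(p_1,p_2) = 10·p_2/p_1, independent of income; and x_2* = (M − 10·p_2)/p_2.
At the given prices: x_1* = 10·4/13 = 3.0769, and x_2* = 28.
Expenditure on x_1: 13·3.0769 = 40; share = 0.2632.

share on x_1 = 0.2632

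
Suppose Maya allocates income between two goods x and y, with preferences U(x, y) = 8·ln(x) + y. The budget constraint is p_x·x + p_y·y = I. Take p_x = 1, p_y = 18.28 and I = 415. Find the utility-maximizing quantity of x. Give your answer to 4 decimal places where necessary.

x* = 146.24

MU_x = 8/x, MU_y = 1. Tangency: 8/x = p_x/p_y.
So x*(p_x,p_y) = 8·p_y/p_x, independent of income; and y* = (I − 8·p_y)/p_y.
At the given prices: x* = 8·18.28/1 = 146.24.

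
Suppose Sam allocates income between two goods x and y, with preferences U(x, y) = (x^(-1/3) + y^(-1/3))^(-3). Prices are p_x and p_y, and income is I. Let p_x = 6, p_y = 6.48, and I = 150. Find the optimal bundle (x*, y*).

MRS = MU_x/MU_y = (y/x)^(4/3). Set equal to p_x/p_y.
Solve for the ratio: y/x = [p_x/p_y]^(0.75).
With the ratio pinned down, the budget gives x* = I/(p_x + p_y·(y/x)) and y* = (y/x)·x*.
Numerically y/x = 0.943913, so x* = 150/(6 + 6.48·0.943913) = 12.3798 and y* = 0.943913·12.3798 = 11.6854.

x* = 12.3798, y* = 11.6854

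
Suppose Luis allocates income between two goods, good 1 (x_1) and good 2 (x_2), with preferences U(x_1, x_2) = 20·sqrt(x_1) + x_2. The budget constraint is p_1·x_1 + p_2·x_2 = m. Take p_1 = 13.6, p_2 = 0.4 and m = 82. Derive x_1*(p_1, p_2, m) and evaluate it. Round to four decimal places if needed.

Set MRS = p_1/p_2: 10·x_1^(−1/2) = p_1/p_2.
Solve: √x_1 = 10·p_2/p_1, so x_1*(p_1,p_2) = (10·p_2/p_1)², and x_2* = (m − p_1·x_1*)/p_2.
Plugging in: x_1* = (10·0.4/13.6)² = 0.0865.

x_1* = 0.0865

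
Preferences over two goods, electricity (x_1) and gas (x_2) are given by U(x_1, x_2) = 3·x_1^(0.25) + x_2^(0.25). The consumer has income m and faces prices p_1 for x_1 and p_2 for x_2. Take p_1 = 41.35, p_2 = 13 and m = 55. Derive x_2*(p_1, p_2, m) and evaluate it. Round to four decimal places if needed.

x_2* = 1.0732

From the CES first-order condition, 3·(x_2/x_1)^(0.75) = p_1/p_2.
Solve for the ratio: x_2/x_1 = [(1/3)·p_1/p_2]^(4/3).
With the ratio pinned down, the budget gives x_1* = m/(p_1 + p_2·(x_2/x_1)) and x_2* = (x_2/x_1)·x_1*.
Numerically x_2/x_1 = 1.081138, so x_1* = 55/(41.35 + 13·1.081138) = 0.9927 and x_2* = 1.081138·0.9927 = 1.0732.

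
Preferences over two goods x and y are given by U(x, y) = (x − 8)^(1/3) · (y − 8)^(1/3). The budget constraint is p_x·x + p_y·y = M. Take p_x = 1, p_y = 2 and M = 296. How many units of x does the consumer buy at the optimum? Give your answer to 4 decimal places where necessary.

x* = 144

Let x' = x−8, y' = y−8. MRS = y'/x' = p_x/p_y.
Substituting into the budget: x* = 8 + 0.5·(M − 8·p_x − 8·p_y)/p_x, and y* = 8 + 0.5·(…)/p_y.
Discretionary income = 296 − 8·1 − 8·2 = 272; x* = 8 + 0.5·272/1 = 144.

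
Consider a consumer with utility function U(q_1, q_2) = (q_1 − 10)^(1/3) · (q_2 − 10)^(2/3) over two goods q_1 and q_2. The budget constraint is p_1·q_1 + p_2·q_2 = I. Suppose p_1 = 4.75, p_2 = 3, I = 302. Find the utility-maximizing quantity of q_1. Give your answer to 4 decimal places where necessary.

q_1* = 25.7544

MRS = (1/2)·(q_2−10)/(q_1−10). Tangency with p_1/p_2 gives q_2−10 = 2·(p_1/p_2)·(q_1−10).
Substituting into the budget: q_1* = 10 + 1/3·(I − 10·p_1 − 10·p_2)/p_1, and q_2* = 10 + 2/3·(…)/p_2.
Discretionary income = 302 − 10·4.75 − 10·3 = 224.5; q_1* = 10 + 1/3·224.5/4.75 = 25.7544.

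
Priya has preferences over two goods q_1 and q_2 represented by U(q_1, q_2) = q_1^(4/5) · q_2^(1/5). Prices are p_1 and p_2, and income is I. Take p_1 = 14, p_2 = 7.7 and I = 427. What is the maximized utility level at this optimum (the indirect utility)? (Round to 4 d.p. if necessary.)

V = 20.8404

At p_1=14, p_2=7.7, I=427: q_1* = 0.8·427/14 = 24.4, q_2* = 11.0909.
Utility at the optimum: U(24.4, 11.0909) = 20.8404.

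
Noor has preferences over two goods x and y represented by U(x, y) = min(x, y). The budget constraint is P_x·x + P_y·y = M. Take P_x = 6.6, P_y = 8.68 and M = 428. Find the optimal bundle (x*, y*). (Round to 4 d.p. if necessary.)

With perfect complements, no substitution: consume in ratio x:y = 1:1.
Budget: P_x·x + P_y·x = M, so (P_x + P_y)·x = M.
Demand: x*(P_x,P_y,M) = M/(P_x + P_y), y* = M/(P_x + P_y).
Here 6.6 + 8.68 = 15.28, giving x* = 28.0105 and y* = 28.0105.

x* = 28.0105, y* = 28.0105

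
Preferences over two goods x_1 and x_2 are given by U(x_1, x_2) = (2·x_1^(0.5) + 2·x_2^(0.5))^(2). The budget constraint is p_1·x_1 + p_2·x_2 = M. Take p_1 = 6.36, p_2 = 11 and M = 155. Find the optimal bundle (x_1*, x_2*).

x_1* = 15.4425, x_2* = 5.1623

MRS = MU_x_1/MU_x_2 = (x_2/x_1)^(0.5). Set equal to p_1/p_2.
Solve for the ratio: x_2/x_1 = [p_1/p_2]^(2).
Substitute x_2 = (x_2/x_1)·x_1 into the budget: x_1* = M/(p_1 + p_2·(x_2/x_1)).
Numerically x_2/x_1 = 0.334294, so x_1* = 155/(6.36 + 11·0.334294) = 15.4425 and x_2* = 0.334294·15.4425 = 5.1623.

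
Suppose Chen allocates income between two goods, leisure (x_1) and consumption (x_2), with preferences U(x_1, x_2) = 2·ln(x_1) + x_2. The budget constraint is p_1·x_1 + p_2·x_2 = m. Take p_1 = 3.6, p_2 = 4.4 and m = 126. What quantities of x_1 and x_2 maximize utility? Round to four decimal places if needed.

At the given prices: x_1* = 2·4.4/3.6 = 2.4444, and x_2* = 26.6364.

x_1* = 2.4444, x_2* = 26.6364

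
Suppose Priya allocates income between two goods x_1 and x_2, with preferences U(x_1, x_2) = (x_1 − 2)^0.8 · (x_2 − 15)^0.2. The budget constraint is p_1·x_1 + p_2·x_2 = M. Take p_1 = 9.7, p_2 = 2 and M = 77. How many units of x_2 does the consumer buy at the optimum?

MRS = 4·(x_2−15)/(x_1−2). Tangency with p_1/p_2 gives x_2−15 = (1/4)·(p_1/p_2)·(x_1−2).
After buying the subsistence bundle (2, 15), a share 0.8 of the remaining income goes to x_1: x_1* = 2 + 0.8·(M − 2p_1 − 15p_2)/p_1.
Discretionary income = 77 − 2·9.7 − 15·2 = 27.6; x_2* = 15 + 0.2·27.6/2 = 17.76.

x_2* = 17.76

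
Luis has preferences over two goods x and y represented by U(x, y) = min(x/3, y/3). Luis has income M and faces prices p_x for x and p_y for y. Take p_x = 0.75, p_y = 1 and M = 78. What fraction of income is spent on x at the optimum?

share on x = 0.4286

With perfect complements, no substitution: consume in ratio x:y = 3:3.
Budget: p_x·x + p_y·x = M, so (3·p_x + 3·p_y)·x = 3·M.
Demand: x*(p_x,p_y,M) = 3·M/(3·p_x + 3·p_y), y* = 3·M/(3·p_x + 3·p_y).
Here 3·0.75 + 3·1 = 5.25, giving x* = 44.5714 and y* = 44.5714.
Expenditure on x: 0.75·44.5714 = 33.4286; share = 0.4286.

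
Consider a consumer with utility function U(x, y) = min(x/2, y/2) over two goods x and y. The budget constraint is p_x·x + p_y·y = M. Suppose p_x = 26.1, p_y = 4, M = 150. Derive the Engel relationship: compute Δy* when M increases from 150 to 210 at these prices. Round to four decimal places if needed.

Δy* = 1.9934

Leontief preferences: the optimum is at the kink where x/2 = y/2, i.e. y = x.
Budget: p_x·x + p_y·x = M, so (2·p_x + 2·p_y)·x = 2·M.
Demand: x*(p_x,p_y,M) = 2·M/(2·p_x + 2·p_y), y* = 2·M/(2·p_x + 2·p_y).
Here 2·26.1 + 2·4 = 60.2, giving y* = 4.9834.
At M' = 210: y* = 6.9767. Change: 6.9767 − 4.9834 = 1.9934.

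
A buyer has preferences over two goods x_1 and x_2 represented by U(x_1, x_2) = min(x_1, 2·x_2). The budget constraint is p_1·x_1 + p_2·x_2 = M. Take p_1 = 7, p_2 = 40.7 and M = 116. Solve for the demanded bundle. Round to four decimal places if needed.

Demand: x_1*(p_1,p_2,M) = 2·M/(2·p_1 + p_2), x_2* = M/(2·p_1 + p_2).
Here 2·7 + 40.7 = 54.7, giving x_1* = 4.2413 and x_2* = 2.1207.

x_1* = 4.2413, x_2* = 2.1207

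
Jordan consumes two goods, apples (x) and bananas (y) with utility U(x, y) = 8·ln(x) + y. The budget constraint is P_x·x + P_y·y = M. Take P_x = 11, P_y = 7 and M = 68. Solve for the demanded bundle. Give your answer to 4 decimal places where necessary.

Set MRS = P_x/P_y: (8/x)/1 = P_x/P_y.
So x*(P_x,P_y) = 8·P_y/P_x, independent of income; and y* = (M − 8·P_y)/P_y.
At the given prices: x* = 8·7/11 = 5.0909, and y* = 1.7143.

x* = 5.0909, y* = 1.7143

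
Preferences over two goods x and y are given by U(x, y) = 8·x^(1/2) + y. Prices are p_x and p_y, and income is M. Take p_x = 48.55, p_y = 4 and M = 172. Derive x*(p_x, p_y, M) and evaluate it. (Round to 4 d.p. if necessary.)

x* = 0.1086

MU_x = 4/√x, MU_y = 1. Tangency: 4/√x = p_x/p_y.
Thus x* = (4·p_y/p_x)² — independent of M — with the rest of income spent on y.
Plugging in: x* = (4·4/48.55)² = 0.1086.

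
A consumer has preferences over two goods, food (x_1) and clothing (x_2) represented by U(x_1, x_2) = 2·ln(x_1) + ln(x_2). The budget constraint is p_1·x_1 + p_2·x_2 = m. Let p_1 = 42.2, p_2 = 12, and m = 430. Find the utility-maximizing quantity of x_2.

x_2* = 11.9444

The MRS is 2·x_2/x_1. Set MRS = p_1/p_2.
So 2·p_2·x_2 = p_1·x_1; combined with the budget, a share 2/3 of income goes to x_1.
Demand: x_1*(p_1,p_2,m) = 2/3·m/p_1 and x_2* = 1/3·m/p_2.
At p_1=42.2, p_2=12, m=430: x_2* = 1/3·430/12 = 11.9444.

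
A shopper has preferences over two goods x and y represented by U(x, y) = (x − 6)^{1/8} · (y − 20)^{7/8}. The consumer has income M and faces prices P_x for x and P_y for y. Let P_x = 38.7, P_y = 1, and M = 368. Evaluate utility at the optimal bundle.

V = 50.3055

Let x' = x−6, y' = y−20. MRS = (1/7)·y'/x' = P_x/P_y.
After buying the subsistence bundle (6, 20), a share 0.125 of the remaining income goes to x: x* = 6 + 0.125·(M − 6P_x − 20P_y)/P_x.
Discretionary income = 368 − 6·38.7 − 20·1 = 115.8; x* = 6 + 0.125·115.8/38.7 = 6.374; y* = 20 + 0.875·115.8/1 = 121.325.
Utility at the optimum: U(6.374, 121.325) = 50.3055.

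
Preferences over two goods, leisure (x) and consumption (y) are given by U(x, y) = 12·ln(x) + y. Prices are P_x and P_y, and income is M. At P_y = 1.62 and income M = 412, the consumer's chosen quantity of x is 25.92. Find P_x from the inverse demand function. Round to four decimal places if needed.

P_x = 0.75

MU_x = 12/x, MU_y = 1. Tangency: 12/x = P_x/P_y.
So x*(P_x,P_y) = 12·P_y/P_x, independent of income; and y* = (M − 12·P_y)/P_y.
Set x* = 25.92 in the demand function and solve for P_x: P_x = 0.75.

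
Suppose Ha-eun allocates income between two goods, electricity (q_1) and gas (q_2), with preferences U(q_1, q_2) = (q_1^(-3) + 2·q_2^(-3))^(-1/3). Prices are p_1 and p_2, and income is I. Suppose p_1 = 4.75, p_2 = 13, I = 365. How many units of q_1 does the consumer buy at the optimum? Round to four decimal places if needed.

MRS = MU_q_1/MU_q_2 = (1/2)·(q_2/q_1)^(4). Set equal to p_1/p_2.
Solve for the ratio: q_2/q_1 = [2·p_1/p_2]^(0.25).
Substitute q_2 = (q_2/q_1)·q_1 into the budget: q_1* = I/(p_1 + p_2·(q_2/q_1)).
Numerically q_2/q_1 = 0.924581, so q_1* = 365/(4.75 + 13·0.924581) = 21.7656.

q_1* = 21.7656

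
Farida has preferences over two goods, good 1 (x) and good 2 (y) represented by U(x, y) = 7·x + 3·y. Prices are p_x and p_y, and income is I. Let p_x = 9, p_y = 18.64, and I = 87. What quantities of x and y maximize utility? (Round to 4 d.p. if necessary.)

x* = 9.6667, y* = 0

Linear utility — the consumer picks whichever good has higher MU/price: 7/9 = 0.7778 vs 3/18.64 = 0.1609.
x gives more utility per dollar, so spend all income on x: x* = I/p_x, y* = 0.
Numerically: x* = 9.6667, y* = 0.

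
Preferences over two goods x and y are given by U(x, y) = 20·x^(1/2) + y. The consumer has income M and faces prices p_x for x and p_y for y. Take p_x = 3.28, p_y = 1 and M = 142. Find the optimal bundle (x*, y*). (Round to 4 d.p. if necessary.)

MU_x = 10/√x, MU_y = 1. Tangency: 10/√x = p_x/p_y.
Thus x* = (10·p_y/p_x)² — independent of M — with the rest of income spent on y.
Plugging in: x* = (10·1/3.28)² = 9.2951, y* = 111.5122.

x* = 9.2951, y* = 111.5122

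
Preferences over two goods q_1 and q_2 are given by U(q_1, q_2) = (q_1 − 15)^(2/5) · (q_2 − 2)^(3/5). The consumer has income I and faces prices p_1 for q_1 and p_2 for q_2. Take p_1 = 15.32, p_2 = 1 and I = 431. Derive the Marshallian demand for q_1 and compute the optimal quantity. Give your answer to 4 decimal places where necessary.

q_1* = 20.201

Discretionary income = 431 − 15·15.32 − 2·1 = 199.2; q_1* = 15 + 0.4·199.2/15.32 = 20.201.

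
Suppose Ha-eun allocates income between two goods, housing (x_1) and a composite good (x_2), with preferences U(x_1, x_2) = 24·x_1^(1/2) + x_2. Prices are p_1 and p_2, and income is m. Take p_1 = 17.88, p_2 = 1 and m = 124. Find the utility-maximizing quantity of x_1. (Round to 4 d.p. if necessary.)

x_1* = 0.4504

MU_x_1 = 12/√x_1, MU_x_2 = 1. Tangency: 12/√x_1 = p_1/p_2.
Solve: √x_1 = 12·p_2/p_1, so x_1*(p_1,p_2) = (12·p_2/p_1)², and x_2* = (m − p_1·x_1*)/p_2.
Plugging in: x_1* = (12·1/17.88)² = 0.4504.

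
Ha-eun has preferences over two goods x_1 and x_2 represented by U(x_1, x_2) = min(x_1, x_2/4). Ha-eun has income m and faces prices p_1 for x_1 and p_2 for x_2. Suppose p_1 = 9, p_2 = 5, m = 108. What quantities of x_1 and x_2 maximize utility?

x_1* = 3.7241, x_2* = 14.8966

With perfect complements, no substitution: consume in ratio x_1:x_2 = 1:4.
Budget: p_1·x_1 + p_2·4·x_1 = m, so (p_1 + 4·p_2)·x_1 = m.
Demand: x_1*(p_1,p_2,m) = m/(p_1 + 4·p_2), x_2* = 4·m/(p_1 + 4·p_2).
Here 9 + 4·5 = 29, giving x_1* = 3.7241 and x_2* = 14.8966.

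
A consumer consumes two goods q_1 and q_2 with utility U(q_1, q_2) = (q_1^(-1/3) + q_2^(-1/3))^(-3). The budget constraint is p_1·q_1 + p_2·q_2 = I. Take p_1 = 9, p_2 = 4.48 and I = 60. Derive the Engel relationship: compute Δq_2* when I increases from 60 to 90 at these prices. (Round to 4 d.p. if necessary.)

Δq_2* = 3.057

MU_q_1 ∝ q_1^(-4/3), MU_q_2 ∝ q_2^(-4/3), so MRS = (q_2/q_1)^(4/3) = p_1/p_2.
Solve for the ratio: q_2/q_1 = [p_1/p_2]^(0.75).
With the ratio pinned down, the budget gives q_1* = I/(p_1 + p_2·(q_2/q_1)) and q_2* = (q_2/q_1)·q_1*.
Numerically q_2/q_1 = 1.687421, so q_1* = 60/(9 + 4.48·1.687421) = 3.6233 and q_2* = 1.687421·3.6233 = 6.114.
At I' = 90: q_2* = 9.171. Change: 9.171 − 6.114 = 3.057.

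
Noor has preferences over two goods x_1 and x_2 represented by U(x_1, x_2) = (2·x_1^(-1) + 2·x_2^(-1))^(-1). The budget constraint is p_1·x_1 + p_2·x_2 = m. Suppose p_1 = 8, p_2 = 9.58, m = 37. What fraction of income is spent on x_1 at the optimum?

share on x_1 = 0.4775

MRS = MU_x_1/MU_x_2 = (x_2/x_1)^(2). Set equal to p_1/p_2.
Solve for the ratio: x_2/x_1 = [p_1/p_2]^(0.5).
Substitute x_2 = (x_2/x_1)·x_1 into the budget: x_1* = m/(p_1 + p_2·(x_2/x_1)).
Numerically x_2/x_1 = 0.913823, so x_1* = 37/(8 + 9.58·0.913823) = 2.2084 and x_2* = 0.913823·2.2084 = 2.0181.
Expenditure on x_1: 8·2.2084 = 17.667; share = 0.4775.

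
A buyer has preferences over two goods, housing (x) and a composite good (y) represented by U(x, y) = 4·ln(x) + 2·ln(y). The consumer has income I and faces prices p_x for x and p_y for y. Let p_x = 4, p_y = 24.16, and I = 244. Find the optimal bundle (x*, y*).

x* = 40.6667, y* = 3.3664

Tangency: MRS = 2·y/x = p_x/p_y.
So 4·p_y·y = 2·p_x·x; combined with the budget, a share 2/3 of income goes to x.
Demand: x*(p_x,p_y,I) = 2/3·I/p_x and y* = 1/3·I/p_y.
At p_x=4, p_y=24.16, I=244: x* = 2/3·244/4 = 40.6667, y* = 3.3664.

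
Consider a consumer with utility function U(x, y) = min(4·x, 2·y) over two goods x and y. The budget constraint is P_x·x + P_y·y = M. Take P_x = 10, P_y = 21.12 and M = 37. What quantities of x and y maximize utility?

Leontief preferences: the optimum is at the kink where x/2 = y/4, i.e. y = 2·x.
Budget: P_x·x + P_y·2·x = M, so (2·P_x + 4·P_y)·x = 2·M.
Demand: x*(P_x,P_y,M) = 2·M/(2·P_x + 4·P_y), y* = 4·M/(2·P_x + 4·P_y).
Here 2·10 + 4·21.12 = 104.48, giving x* = 0.7083 and y* = 1.4165.

x* = 0.7083, y* = 1.4165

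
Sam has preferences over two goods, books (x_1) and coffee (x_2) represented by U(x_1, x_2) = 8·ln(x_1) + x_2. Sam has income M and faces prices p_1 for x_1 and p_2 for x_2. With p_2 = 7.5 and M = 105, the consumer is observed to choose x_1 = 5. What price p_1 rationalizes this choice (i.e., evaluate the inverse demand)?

Set MRS = p_1/p_2: (8/x_1)/1 = p_1/p_2.
So x_1*(p_1,p_2) = 8·p_2/p_1, independent of income; and x_2* = (M − 8·p_2)/p_2.
Set x_1* = 5 in the demand function and solve for p_1: p_1 = 12.

p_1 = 12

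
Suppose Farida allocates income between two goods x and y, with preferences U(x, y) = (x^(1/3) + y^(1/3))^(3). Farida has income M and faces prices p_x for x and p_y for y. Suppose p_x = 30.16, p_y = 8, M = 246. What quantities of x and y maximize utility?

x* = 2.7728, y* = 20.2967

With the ratio pinned down, the budget gives x* = M/(p_x + p_y·(y/x)) and y* = (y/x)·x*.
Numerically y/x = 7.320016, so x* = 246/(30.16 + 8·7.320016) = 2.7728 and y* = 7.320016·2.7728 = 20.2967.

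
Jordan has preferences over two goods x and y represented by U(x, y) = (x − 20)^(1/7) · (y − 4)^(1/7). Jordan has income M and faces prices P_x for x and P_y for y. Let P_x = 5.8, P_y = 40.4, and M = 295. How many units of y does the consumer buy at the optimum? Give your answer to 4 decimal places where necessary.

y* = 4.2153

This is Cobb-Douglas in (x−20, y−4): tangency gives 1/7·P_y·(y−4) = 1/7·P_x·(x−20).
After buying the subsistence bundle (20, 4), a share 0.5 of the remaining income goes to x: x* = 20 + 0.5·(M − 20P_x − 4P_y)/P_x.
Discretionary income = 295 − 20·5.8 − 4·40.4 = 17.4; y* = 4 + 0.5·17.4/40.4 = 4.2153.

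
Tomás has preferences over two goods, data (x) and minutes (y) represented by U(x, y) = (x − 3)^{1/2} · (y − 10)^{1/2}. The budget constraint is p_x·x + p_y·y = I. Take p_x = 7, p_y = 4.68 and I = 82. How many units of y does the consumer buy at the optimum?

Discretionary income = 82 − 3·7 − 10·4.68 = 14.2; y* = 10 + 0.5·14.2/4.68 = 11.5171.

y* = 11.5171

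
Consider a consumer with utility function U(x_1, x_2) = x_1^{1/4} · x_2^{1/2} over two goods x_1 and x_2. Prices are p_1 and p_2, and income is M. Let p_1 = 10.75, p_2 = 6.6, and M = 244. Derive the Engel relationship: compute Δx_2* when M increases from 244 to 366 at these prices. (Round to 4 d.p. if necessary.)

Δx_2* = 12.3232

At p_1=10.75, p_2=6.6, M=244: x_2* = 2/3·244/6.6 = 24.6465.
At M' = 366: x_2* = 36.9697. Change: 36.9697 − 24.6465 = 12.3232.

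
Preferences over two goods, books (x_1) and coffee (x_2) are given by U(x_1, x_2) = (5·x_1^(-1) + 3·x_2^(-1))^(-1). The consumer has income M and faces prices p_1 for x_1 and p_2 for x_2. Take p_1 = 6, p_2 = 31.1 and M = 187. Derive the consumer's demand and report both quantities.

MU_x_1 ∝ 5·x_1^(-2), MU_x_2 ∝ 3·x_2^(-2), so MRS = (5/3)·(x_2/x_1)^(2) = p_1/p_2.
Hence x_2/x_1 = ((3/5)·p_1/p_2)^(1/(2)), i.e. raised to the 0.5 power.
With the ratio pinned down, the budget gives x_1* = M/(p_1 + p_2·(x_2/x_1)) and x_2* = (x_2/x_1)·x_1*.
Numerically x_2/x_1 = 0.340229, so x_1* = 187/(6 + 31.1·0.340229) = 11.2779 and x_2* = 0.340229·11.2779 = 3.8371.

x_1* = 11.2779, x_2* = 3.8371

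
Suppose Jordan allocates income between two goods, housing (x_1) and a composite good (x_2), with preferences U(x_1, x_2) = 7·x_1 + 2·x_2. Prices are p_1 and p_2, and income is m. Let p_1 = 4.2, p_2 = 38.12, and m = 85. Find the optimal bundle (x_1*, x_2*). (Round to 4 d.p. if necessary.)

Perfect substitutes: compare marginal utility per dollar. 7/p_1 vs 2/p_2 → 1.6667 vs 0.0525.
x_1 gives more utility per dollar, so spend all income on x_1: x_1* = m/p_1, x_2* = 0.
Numerically: x_1* = 20.2381, x_2* = 0.

x_1* = 20.2381, x_2* = 0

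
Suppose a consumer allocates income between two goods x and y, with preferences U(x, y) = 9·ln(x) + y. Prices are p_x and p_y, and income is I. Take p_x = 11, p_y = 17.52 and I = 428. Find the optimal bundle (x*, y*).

x* = 14.3345, y* = 15.4292

So x*(p_x,p_y) = 9·p_y/p_x, independent of income; and y* = (I − 9·p_y)/p_y.
At the given prices: x* = 9·17.52/11 = 14.3345, and y* = 15.4292.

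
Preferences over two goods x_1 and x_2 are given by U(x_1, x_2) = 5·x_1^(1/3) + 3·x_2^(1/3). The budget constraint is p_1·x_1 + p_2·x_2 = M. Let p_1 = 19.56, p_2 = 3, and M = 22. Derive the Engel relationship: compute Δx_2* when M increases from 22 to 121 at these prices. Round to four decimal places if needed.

Δx_2* = 17.909

From the CES first-order condition, (5/3)·(x_2/x_1)^(2/3) = p_1/p_2.
Solve for the ratio: x_2/x_1 = [(3/5)·p_1/p_2]^(1.5).
Substitute x_2 = (x_2/x_1)·x_1 into the budget: x_1* = M/(p_1 + p_2·(x_2/x_1)).
Numerically x_2/x_1 = 7.737457, so x_1* = 22/(19.56 + 3·7.737457) = 0.5144 and x_2* = 7.737457·0.5144 = 3.9798.
At M' = 121: x_2* = 21.8887. Change: 21.8887 − 3.9798 = 17.909.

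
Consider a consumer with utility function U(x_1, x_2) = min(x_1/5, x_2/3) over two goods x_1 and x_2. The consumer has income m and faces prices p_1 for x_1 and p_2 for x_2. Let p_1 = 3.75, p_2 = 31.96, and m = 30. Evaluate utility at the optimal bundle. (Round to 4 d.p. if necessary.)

Leontief preferences: the optimum is at the kink where x_1/5 = x_2/3, i.e. x_2 = (3/5)·x_1.
Budget: p_1·x_1 + p_2·(3/5)·x_1 = m, so (5·p_1 + 3·p_2)·x_1 = 5·m.
Demand: x_1*(p_1,p_2,m) = 5·m/(5·p_1 + 3·p_2), x_2* = 3·m/(5·p_1 + 3·p_2).
Here 5·3.75 + 3·31.96 = 114.63, giving x_1* = 1.3086 and x_2* = 0.7851.
Utility at the optimum: U(1.3086, 0.7851) = 0.2617.

V = 0.2617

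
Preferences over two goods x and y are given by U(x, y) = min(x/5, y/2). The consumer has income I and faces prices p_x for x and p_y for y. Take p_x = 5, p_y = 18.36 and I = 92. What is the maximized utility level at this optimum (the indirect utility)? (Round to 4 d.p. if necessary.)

Here 5·5 + 2·18.36 = 61.72, giving x* = 7.453 and y* = 2.9812.
Utility at the optimum: U(7.453, 2.9812) = 1.4906.

V = 1.4906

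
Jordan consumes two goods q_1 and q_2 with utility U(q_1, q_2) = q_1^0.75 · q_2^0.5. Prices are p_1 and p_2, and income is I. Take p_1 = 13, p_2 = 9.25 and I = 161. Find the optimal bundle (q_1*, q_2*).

q_1* = 7.4308, q_2* = 6.9622

Demand: q_1*(p_1,p_2,I) = 0.6·I/p_1 and q_2* = 0.4·I/p_2.
At p_1=13, p_2=9.25, I=161: q_1* = 0.6·161/13 = 7.4308, q_2* = 6.9622.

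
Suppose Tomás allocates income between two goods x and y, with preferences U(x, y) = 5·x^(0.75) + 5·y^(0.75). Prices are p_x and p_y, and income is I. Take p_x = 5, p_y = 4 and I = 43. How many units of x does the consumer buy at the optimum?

MRS = MU_x/MU_y = (y/x)^(0.25). Set equal to p_x/p_y.
Hence y/x = (p_x/p_y)^(1/(0.25)), i.e. raised to the 4 power.
Substitute y = (y/x)·x into the budget: x* = I/(p_x + p_y·(y/x)).
Numerically y/x = 2.441406, so x* = 43/(5 + 4·2.441406) = 2.9122.

x* = 2.9122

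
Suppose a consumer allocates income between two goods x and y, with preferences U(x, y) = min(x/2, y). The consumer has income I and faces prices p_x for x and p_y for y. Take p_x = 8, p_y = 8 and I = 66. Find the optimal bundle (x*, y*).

x* = 5.5, y* = 2.75

Here 2·8 + 8 = 24, giving x* = 5.5 and y* = 2.75.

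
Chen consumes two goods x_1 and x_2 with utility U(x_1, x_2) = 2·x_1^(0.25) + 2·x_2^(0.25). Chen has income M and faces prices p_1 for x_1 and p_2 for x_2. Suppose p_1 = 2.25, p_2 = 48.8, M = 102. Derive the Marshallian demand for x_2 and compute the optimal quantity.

MRS = MU_x_1/MU_x_2 = (x_2/x_1)^(0.75). Set equal to p_1/p_2.
Solve for the ratio: x_2/x_1 = [p_1/p_2]^(4/3).
With the ratio pinned down, the budget gives x_1* = M/(p_1 + p_2·(x_2/x_1)) and x_2* = (x_2/x_1)·x_1*.
Numerically x_2/x_1 = 0.016533, so x_1* = 102/(2.25 + 48.8·0.016533) = 33.3681 and x_2* = 0.016533·33.3681 = 0.5517.

x_2* = 0.5517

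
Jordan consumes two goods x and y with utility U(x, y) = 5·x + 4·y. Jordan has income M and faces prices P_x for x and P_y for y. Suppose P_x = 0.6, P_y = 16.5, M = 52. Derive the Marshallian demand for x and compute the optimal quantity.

x* = 86.6667

Perfect substitutes: compare marginal utility per dollar. 5/P_x vs 4/P_y → 8.3333 vs 0.2424.
x gives more utility per dollar, so spend all income on x: x* = M/P_x, y* = 0.
Numerically: x* = 86.6667, y* = 0.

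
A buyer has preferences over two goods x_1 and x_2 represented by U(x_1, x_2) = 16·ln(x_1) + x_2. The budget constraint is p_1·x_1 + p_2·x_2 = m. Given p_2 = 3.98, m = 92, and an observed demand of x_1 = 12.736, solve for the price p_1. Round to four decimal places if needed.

p_1 = 5

MU_x_1 = 16/x_1, MU_x_2 = 1. Tangency: 16/x_1 = p_1/p_2.
So x_1*(p_1,p_2) = 16·p_2/p_1, independent of income; and x_2* = (m − 16·p_2)/p_2.
Set x_1* = 12.736 in the demand function and solve for p_1: p_1 = 5.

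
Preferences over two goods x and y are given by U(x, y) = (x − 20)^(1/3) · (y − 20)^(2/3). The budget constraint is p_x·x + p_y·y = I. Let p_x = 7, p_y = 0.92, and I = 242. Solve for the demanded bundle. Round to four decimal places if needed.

x* = 23.981, y* = 80.5797

MRS = (1/2)·(y−20)/(x−20). Tangency with p_x/p_y gives y−20 = 2·(p_x/p_y)·(x−20).
Substituting into the budget: x* = 20 + 1/3·(I − 20·p_x − 20·p_y)/p_x, and y* = 20 + 2/3·(…)/p_y.
Discretionary income = 242 − 20·7 − 20·0.92 = 83.6; x* = 20 + 1/3·83.6/7 = 23.981; y* = 20 + 2/3·83.6/0.92 = 80.5797.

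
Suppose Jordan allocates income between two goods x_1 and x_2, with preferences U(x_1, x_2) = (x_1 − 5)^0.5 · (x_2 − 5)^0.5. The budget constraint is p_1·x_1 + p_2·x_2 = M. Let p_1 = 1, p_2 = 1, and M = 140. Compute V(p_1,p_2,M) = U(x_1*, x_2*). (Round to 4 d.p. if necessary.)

MRS = (x_2−5)/(x_1−5). Tangency with p_1/p_2 gives x_2−5 = (p_1/p_2)·(x_1−5).
Substituting into the budget: x_1* = 5 + 0.5·(M − 5·p_1 − 5·p_2)/p_1, and x_2* = 5 + 0.5·(…)/p_2.
Discretionary income = 140 − 5·1 − 5·1 = 130; x_1* = 5 + 0.5·130/1 = 70; x_2* = 5 + 0.5·130/1 = 70.
Utility at the optimum: U(70, 70) = 65.

V = 65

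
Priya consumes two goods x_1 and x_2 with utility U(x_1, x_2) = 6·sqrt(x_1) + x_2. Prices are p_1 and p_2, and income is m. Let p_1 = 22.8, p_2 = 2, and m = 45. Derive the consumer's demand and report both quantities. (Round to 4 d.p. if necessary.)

x_1* = 0.0693, x_2* = 21.7105

MU_x_1 = 3/√x_1, MU_x_2 = 1. Tangency: 3/√x_1 = p_1/p_2.
Solve: √x_1 = 3·p_2/p_1, so x_1*(p_1,p_2) = (3·p_2/p_1)², and x_2* = (m − p_1·x_1*)/p_2.
Plugging in: x_1* = (3·2/22.8)² = 0.0693, x_2* = 21.7105.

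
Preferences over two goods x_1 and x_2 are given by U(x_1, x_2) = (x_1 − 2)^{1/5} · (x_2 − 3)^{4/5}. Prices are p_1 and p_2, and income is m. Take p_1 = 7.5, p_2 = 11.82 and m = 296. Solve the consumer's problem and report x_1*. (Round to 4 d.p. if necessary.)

x_1* = 8.5477

This is Cobb-Douglas in (x_1−2, x_2−3): tangency gives 0.2·p_2·(x_2−3) = 0.8·p_1·(x_1−2).
After buying the subsistence bundle (2, 3), a share 0.2 of the remaining income goes to x_1: x_1* = 2 + 0.2·(m − 2p_1 − 3p_2)/p_1.
Discretionary income = 296 − 2·7.5 − 3·11.82 = 245.54; x_1* = 2 + 0.2·245.54/7.5 = 8.5477.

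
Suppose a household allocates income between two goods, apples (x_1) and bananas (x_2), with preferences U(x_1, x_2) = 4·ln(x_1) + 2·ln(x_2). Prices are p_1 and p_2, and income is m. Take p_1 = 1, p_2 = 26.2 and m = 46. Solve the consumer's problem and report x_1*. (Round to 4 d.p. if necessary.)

The MRS is 2·x_2/x_1. Set MRS = p_1/p_2.
So 4·p_2·x_2 = 2·p_1·x_1; combined with the budget, a share 2/3 of income goes to x_1.
Demand: x_1*(p_1,p_2,m) = 2/3·m/p_1 and x_2* = 1/3·m/p_2.
At p_1=1, p_2=26.2, m=46: x_1* = 2/3·46/1 = 30.6667.

x_1* = 30.6667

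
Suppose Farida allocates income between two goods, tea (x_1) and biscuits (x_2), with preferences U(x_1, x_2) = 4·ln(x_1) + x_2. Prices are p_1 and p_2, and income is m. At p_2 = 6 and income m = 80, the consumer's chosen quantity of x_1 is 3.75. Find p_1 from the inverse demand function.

MU_x_1 = 4/x_1, MU_x_2 = 1. Tangency: 4/x_1 = p_1/p_2.
So x_1*(p_1,p_2) = 4·p_2/p_1, independent of income; and x_2* = (m − 4·p_2)/p_2.
Set x_1* = 3.75 in the demand function and solve for p_1: p_1 = 6.4.

p_1 = 6.4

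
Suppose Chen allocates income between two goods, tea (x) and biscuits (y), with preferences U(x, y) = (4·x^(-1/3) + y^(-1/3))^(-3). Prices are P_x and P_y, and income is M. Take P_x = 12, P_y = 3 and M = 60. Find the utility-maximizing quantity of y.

Numerically y/x = 1, so x* = 60/(12 + 3·1) = 4 and y* = 1·4 = 4.

y* = 4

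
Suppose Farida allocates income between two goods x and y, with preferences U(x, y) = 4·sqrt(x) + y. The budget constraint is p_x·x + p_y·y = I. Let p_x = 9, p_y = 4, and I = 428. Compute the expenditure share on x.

share on x = 0.0166

Thus x* = (2·p_y/p_x)² — independent of I — with the rest of income spent on y.
Plugging in: x* = (2·4/9)² = 0.7901, y* = 105.2222.
Expenditure on x: 9·0.7901 = 7.1111; share = 0.0166.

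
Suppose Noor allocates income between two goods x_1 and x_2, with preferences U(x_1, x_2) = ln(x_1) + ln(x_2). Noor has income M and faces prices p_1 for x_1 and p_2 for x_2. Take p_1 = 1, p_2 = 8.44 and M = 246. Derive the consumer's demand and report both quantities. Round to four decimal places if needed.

x_1* = 123, x_2* = 14.5735

MU_x_1/MU_x_2 = (x_2)/(x_1); tangency sets this equal to p_1/p_2.
So p_2·x_2 = p_1·x_1; combined with the budget, a share 0.5 of income goes to x_1.
Demand: x_1*(p_1,p_2,M) = 0.5·M/p_1 and x_2* = 0.5·M/p_2.
At p_1=1, p_2=8.44, M=246: x_1* = 0.5·246/1 = 123, x_2* = 14.5735.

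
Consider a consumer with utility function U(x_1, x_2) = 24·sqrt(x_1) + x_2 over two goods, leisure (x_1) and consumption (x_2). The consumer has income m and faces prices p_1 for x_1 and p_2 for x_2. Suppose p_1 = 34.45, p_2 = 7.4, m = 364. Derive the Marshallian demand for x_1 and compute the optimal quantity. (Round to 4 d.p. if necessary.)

x_1* = 6.6443

Thus x_1* = (12·p_2/p_1)² — independent of m — with the rest of income spent on x_2.
Plugging in: x_1* = (12·7.4/34.45)² = 6.6443.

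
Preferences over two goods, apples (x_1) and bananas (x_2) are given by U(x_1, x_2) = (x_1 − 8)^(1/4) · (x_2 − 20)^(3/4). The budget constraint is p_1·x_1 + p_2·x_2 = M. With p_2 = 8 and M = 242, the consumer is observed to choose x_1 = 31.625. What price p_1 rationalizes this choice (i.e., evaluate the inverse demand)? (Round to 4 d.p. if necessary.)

MRS = (1/3)·(x_2−20)/(x_1−8). Tangency with p_1/p_2 gives x_2−20 = 3·(p_1/p_2)·(x_1−8).
After buying the subsistence bundle (8, 20), a share 0.25 of the remaining income goes to x_1: x_1* = 8 + 0.25·(M − 8p_1 − 20p_2)/p_1.
Set x_1* = 31.625 in the demand function and solve for p_1: p_1 = 0.8.

p_1 = 0.8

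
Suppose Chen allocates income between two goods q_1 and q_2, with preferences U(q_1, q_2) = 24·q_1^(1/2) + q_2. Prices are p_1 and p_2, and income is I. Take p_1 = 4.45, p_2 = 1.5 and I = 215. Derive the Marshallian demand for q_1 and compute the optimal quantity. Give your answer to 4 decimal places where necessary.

MU_q_1 = 12/√q_1, MU_q_2 = 1. Tangency: 12/√q_1 = p_1/p_2.
Thus q_1* = (12·p_2/p_1)² — independent of I — with the rest of income spent on q_2.
Plugging in: q_1* = (12·1.5/4.45)² = 16.3616.

q_1* = 16.3616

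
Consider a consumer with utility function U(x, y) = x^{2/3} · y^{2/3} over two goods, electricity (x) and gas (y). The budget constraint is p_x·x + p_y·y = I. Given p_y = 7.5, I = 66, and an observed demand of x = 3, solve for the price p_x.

Tangency: MRS = y/x = p_x/p_y.
So 2/3·p_y·y = 2/3·p_x·x; combined with the budget, a share 0.5 of income goes to x.
Demand: x*(p_x,p_y,I) = 0.5·I/p_x and y* = 0.5·I/p_y.
Set x* = 3 in the demand function and solve for p_x: p_x = 11.

p_x = 11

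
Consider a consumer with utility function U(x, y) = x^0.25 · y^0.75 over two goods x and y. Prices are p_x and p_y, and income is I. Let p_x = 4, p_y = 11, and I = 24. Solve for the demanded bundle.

x* = 1.5, y* = 1.6364

The MRS is (1/3)·y/x. Set MRS = p_x/p_y.
Rearranging, p_y·y = 3·p_x·x. Substituting into the budget gives p_x·x·(1 + 3) = I.
Demand: x*(p_x,p_y,I) = 0.25·I/p_x and y* = 0.75·I/p_y.
At p_x=4, p_y=11, I=24: x* = 0.25·24/4 = 1.5, y* = 1.6364.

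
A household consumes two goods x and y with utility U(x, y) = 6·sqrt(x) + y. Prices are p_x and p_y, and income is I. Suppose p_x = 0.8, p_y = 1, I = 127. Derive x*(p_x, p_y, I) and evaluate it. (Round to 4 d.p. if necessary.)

x* = 14.0625

MU_x = 3/√x, MU_y = 1. Tangency: 3/√x = p_x/p_y.
Thus x* = (3·p_y/p_x)² — independent of I — with the rest of income spent on y.
Plugging in: x* = (3·1/0.8)² = 14.0625.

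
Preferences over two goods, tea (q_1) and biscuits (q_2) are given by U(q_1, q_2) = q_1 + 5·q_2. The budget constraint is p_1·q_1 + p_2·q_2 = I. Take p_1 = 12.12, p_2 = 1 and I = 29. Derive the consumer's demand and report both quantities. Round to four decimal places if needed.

Linear utility — the consumer picks whichever good has higher MU/price: 1/12.12 = 0.0825 vs 5/1 = 5.
q_2 gives more utility per dollar, so spend all income on q_2: q_2* = I/p_2, q_1* = 0.
Numerically: q_1* = 0, q_2* = 29.

q_1* = 0, q_2* = 29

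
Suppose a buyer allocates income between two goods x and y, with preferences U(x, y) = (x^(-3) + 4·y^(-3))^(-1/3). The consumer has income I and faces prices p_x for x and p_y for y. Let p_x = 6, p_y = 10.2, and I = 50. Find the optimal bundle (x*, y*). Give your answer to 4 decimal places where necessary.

x* = 2.6834, y* = 3.3235

From the CES first-order condition, (1/4)·(y/x)^(4) = p_x/p_y.
Hence y/x = (4·p_x/p_y)^(1/(4)), i.e. raised to the 0.25 power.
Substitute y = (y/x)·x into the budget: x* = I/(p_x + p_y·(y/x)).
Numerically y/x = 1.238519, so x* = 50/(6 + 10.2·1.238519) = 2.6834 and y* = 1.238519·2.6834 = 3.3235.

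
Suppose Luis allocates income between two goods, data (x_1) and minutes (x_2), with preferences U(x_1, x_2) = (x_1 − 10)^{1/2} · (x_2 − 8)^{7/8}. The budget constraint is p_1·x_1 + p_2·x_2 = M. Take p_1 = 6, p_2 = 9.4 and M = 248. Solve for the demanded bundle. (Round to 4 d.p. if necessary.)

Substituting into the budget: x_1* = 10 + 4/11·(M − 10·p_1 − 8·p_2)/p_1, and x_2* = 8 + 7/11·(…)/p_2.
Discretionary income = 248 − 10·6 − 8·9.4 = 112.8; x_1* = 10 + 4/11·112.8/6 = 16.8364; x_2* = 8 + 7/11·112.8/9.4 = 15.6364.

x_1* = 16.8364, x_2* = 15.6364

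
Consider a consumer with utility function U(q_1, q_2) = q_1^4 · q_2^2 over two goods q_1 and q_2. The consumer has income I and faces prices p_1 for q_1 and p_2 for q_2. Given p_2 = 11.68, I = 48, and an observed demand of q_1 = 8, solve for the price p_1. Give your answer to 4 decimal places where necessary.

p_1 = 4

The MRS is 2·q_2/q_1. Set MRS = p_1/p_2.
So 4·p_2·q_2 = 2·p_1·q_1; combined with the budget, a share 2/3 of income goes to q_1.
Demand: q_1*(p_1,p_2,I) = 2/3·I/p_1 and q_2* = 1/3·I/p_2.
Set q_1* = 8 in the demand function and solve for p_1: p_1 = 4.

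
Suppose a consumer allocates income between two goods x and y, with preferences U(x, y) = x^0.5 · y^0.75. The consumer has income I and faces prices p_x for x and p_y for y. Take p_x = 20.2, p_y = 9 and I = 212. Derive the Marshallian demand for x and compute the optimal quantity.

x* = 4.198

Demand: x*(p_x,p_y,I) = 0.4·I/p_x and y* = 0.6·I/p_y.
At p_x=20.2, p_y=9, I=212: x* = 0.4·212/20.2 = 4.198.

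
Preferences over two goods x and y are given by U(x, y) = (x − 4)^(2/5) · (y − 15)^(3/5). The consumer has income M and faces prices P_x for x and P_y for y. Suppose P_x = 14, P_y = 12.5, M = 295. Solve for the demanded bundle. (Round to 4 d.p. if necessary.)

x* = 5.4714, y* = 17.472

This is Cobb-Douglas in (x−4, y−15): tangency gives 0.4·P_y·(y−15) = 0.6·P_x·(x−4).
Substituting into the budget: x* = 4 + 0.4·(M − 4·P_x − 15·P_y)/P_x, and y* = 15 + 0.6·(…)/P_y.
Discretionary income = 295 − 4·14 − 15·12.5 = 51.5; x* = 4 + 0.4·51.5/14 = 5.4714; y* = 15 + 0.6·51.5/12.5 = 17.472.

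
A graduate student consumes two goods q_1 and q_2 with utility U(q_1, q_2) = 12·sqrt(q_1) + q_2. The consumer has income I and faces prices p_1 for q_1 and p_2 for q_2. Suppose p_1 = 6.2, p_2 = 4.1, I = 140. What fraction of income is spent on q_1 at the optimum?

share on q_1 = 0.6972

Plugging in: q_1* = (6·4.1/6.2)² = 15.743, q_2* = 10.3399.
Expenditure on q_1: 6.2·15.743 = 97.6065; share = 0.6972.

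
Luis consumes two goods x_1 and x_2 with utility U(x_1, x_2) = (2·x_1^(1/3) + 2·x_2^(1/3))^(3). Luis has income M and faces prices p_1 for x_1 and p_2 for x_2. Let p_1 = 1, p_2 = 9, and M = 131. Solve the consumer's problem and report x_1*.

From the CES first-order condition, (x_2/x_1)^(2/3) = p_1/p_2.
Solve for the ratio: x_2/x_1 = [p_1/p_2]^(1.5).
With the ratio pinned down, the budget gives x_1* = M/(p_1 + p_2·(x_2/x_1)) and x_2* = (x_2/x_1)·x_1*.
Numerically x_2/x_1 = 0.037037, so x_1* = 131/(1 + 9·0.037037) = 98.25.

x_1* = 98.25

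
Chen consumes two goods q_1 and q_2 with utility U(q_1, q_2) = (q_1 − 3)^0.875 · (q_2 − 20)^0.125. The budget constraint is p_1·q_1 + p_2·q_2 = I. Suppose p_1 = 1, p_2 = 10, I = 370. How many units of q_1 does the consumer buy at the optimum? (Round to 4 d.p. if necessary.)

q_1* = 149.125

MRS = 7·(q_2−20)/(q_1−3). Tangency with p_1/p_2 gives q_2−20 = (1/7)·(p_1/p_2)·(q_1−3).
After buying the subsistence bundle (3, 20), a share 0.875 of the remaining income goes to q_1: q_1* = 3 + 0.875·(I − 3p_1 − 20p_2)/p_1.
Discretionary income = 370 − 3·1 − 20·10 = 167; q_1* = 3 + 0.875·167/1 = 149.125.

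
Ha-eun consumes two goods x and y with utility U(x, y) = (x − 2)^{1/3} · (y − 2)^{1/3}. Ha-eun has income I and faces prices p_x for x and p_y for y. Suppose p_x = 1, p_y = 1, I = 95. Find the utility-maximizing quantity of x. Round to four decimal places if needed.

x* = 47.5

This is Cobb-Douglas in (x−2, y−2): tangency gives 1/3·p_y·(y−2) = 1/3·p_x·(x−2).
Substituting into the budget: x* = 2 + 0.5·(I − 2·p_x − 2·p_y)/p_x, and y* = 2 + 0.5·(…)/p_y.
Discretionary income = 95 − 2·1 − 2·1 = 91; x* = 2 + 0.5·91/1 = 47.5.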